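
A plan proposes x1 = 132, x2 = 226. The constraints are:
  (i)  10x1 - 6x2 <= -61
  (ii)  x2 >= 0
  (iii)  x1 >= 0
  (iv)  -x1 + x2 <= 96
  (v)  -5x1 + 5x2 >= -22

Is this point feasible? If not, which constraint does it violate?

Constraint (i): 10x1 - 6x2 = -36, which is not ≤ -61. All other constraints are satisfied.

not feasible — violates (i)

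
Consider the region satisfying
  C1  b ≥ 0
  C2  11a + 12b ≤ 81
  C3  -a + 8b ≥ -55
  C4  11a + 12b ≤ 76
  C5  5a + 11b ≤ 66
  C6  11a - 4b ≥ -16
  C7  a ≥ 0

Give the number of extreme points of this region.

Of the 20 pairwise boundary intersections, those satisfying every inequality are:
  (76/11, 0)
  (0, 0)
  (44/61, 346/61)
  (88/141, 806/141)
  (0, 4)

5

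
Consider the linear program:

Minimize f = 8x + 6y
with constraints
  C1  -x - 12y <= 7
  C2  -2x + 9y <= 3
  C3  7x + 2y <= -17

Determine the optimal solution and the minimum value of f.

Corner points and f = 8x + 6y:
  (-3, -1/3) → f = -26
  (-95/41, -16/41) → f = -856/41
  (-159/67, -13/67) → f = -1350/67

The binding constraints are -x - 12y = 7 and -2x + 9y = 3.
Solving simultaneously gives x = -3, y = -1/3.

x = -3, y = -1/3, minimum f = -26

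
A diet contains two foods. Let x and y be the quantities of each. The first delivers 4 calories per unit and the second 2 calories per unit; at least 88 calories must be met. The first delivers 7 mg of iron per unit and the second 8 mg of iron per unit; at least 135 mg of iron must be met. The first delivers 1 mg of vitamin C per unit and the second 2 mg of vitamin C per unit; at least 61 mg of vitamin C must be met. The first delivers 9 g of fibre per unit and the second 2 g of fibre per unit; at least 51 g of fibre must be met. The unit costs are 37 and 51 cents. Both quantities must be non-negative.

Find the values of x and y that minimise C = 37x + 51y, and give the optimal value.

Vertices and C = 37x + 51y:
  (0, 44) → C = 2244
  (61, 0) → C = 2257
  (9, 26) → C = 1659
The feasible region is unbounded (it extends along (0, 1), (1, 0)), but C strictly increases along every unbounded feasible direction, so there is no improving ray and the minimum is attained at a vertex.

x = 9, y = 26, minimum C = 1659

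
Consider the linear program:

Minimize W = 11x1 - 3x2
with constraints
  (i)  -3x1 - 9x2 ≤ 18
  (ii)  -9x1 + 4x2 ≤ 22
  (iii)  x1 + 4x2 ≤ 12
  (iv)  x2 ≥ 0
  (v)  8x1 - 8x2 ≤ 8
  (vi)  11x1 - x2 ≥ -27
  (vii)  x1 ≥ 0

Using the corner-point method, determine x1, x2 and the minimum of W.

x1 = 0, x2 = 3, minimum W = -9

Corner points and W = 11x1 - 3x2:
  (16/5, 11/5) → W = 143/5
  (0, 3) → W = -9
  (1, 0) → W = 11
  (0, 0) → W = 0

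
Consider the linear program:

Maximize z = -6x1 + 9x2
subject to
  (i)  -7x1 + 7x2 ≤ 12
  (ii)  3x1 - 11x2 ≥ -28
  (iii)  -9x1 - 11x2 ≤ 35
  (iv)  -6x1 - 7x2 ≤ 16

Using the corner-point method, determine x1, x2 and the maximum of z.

x1 = 8/7, x2 = 20/7, maximum z = 132/7

Vertices and z = -6x1 + 9x2:
  (8/7, 20/7) → z = 132/7
  (-28/13, -40/91) → z = 816/91
  (23, -22) → z = -336
The feasible region is unbounded (it extends along (11, -9), (11, 3)), but z strictly decreases along every unbounded feasible direction, so there is no improving ray and the maximum is attained at a vertex.

At the optimal vertex, -7x1 + 7x2 = 12 and 3x1 - 11x2 = -28.
Solving simultaneously gives x1 = 8/7, x2 = 20/7.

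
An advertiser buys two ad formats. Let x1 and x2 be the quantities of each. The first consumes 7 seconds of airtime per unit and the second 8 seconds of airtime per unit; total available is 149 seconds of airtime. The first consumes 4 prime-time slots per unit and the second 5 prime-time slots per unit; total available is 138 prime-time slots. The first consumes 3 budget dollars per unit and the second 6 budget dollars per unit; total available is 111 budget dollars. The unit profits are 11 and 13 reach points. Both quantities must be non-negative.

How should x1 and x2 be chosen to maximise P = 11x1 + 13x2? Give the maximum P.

x1 = 1/3, x2 = 55/3, maximum P = 242

Corner points and P = 11x1 + 13x2:
  (0, 0) → P = 0
  (0, 37/2) → P = 481/2
  (149/7, 0) → P = 1639/7
  (1/3, 55/3) → P = 242

The optimum lies where 7x1 + 8x2 = 149 and 3x1 + 6x2 = 111.
Solving simultaneously gives x1 = 1/3, x2 = 55/3.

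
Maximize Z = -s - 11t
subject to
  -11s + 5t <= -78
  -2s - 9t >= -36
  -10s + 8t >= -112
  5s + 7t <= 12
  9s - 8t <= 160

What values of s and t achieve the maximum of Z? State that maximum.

s = 32/19, t = -226/19, maximum Z = 2454/19

Corner points and Z = -s - 11t:
  (32/19, -226/19) → Z = 2454/19
  (101/17, -43/17) → Z = 372/17
  (8, -4) → Z = 36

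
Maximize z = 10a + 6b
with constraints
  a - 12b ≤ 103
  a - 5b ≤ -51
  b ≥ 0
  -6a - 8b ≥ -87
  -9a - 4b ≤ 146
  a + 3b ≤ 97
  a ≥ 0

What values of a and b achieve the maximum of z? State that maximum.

a = 27/38, b = 393/38, maximum z = 1314/19

Corner points and z = 10a + 6b:
  (27/38, 393/38) → z = 1314/19
  (0, 51/5) → z = 306/5
  (0, 87/8) → z = 261/4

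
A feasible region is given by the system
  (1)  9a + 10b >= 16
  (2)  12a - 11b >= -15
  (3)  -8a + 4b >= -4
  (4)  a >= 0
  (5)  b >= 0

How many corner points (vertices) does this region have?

Of the 10 pairwise boundary intersections, those satisfying every inequality are:
  (26/219, 109/73)
  (26/29, 23/29)
  (13/5, 21/5)

3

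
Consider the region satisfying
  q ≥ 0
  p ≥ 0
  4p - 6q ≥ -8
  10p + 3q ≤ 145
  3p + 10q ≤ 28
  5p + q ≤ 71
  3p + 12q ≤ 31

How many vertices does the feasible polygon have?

Of the 21 pairwise boundary intersections, those satisfying every inequality are:
  (0, 0)
  (28/3, 0)
  (0, 4/3)
  (15/11, 74/33)
  (13/3, 3/2)

5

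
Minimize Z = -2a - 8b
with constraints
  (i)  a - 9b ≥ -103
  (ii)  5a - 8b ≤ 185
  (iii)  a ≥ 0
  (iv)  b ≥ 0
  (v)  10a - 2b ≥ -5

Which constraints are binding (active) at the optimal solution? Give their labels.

Corner points and Z = -2a - 8b:
  (2489/37, 700/37) → Z = -10578/37
  (161/88, 1025/88) → Z = -4261/44
  (37, 0) → Z = -74
  (0, 0) → Z = 0
  (0, 5/2) → Z = -20

The minimum is at (2489/37, 700/37). Substituting into each constraint, equality holds for (i) and (ii); the remaining constraints have slack.

(i) and (ii)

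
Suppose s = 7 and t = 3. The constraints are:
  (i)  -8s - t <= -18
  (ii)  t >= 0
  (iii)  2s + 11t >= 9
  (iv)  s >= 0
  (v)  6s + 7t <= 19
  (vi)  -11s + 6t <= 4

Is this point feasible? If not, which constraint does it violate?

Constraint (v): 6s + 7t = 63, which is not ≤ 19. All other constraints are satisfied.

not feasible — violates (v)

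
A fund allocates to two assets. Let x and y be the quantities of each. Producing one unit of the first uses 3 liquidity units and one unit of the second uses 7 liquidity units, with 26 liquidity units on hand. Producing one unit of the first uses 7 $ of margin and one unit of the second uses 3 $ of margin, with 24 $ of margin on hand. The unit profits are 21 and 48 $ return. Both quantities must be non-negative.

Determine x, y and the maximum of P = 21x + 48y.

x = 9/4, y = 11/4, maximum P = 717/4

Vertices and P = 21x + 48y:
  (0, 0) → P = 0
  (0, 26/7) → P = 1248/7
  (24/7, 0) → P = 72
  (9/4, 11/4) → P = 717/4

The optimum lies where 3x + 7y = 26 and 7x + 3y = 24.
Solving simultaneously gives x = 9/4, y = 11/4.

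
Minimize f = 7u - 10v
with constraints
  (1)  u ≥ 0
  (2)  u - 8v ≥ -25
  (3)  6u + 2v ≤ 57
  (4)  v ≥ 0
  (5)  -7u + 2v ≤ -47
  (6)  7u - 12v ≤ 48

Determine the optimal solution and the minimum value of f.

Vertices and f = 7u - 10v:
  (203/25, 207/50) → f = 386/25
  (71/9, 37/9) → f = 127/9
  (390/43, 111/86) → f = 2175/43
  (47/7, 0) → f = 47
  (48/7, 0) → f = 48

The optimum lies where u - 8v = -25 and -7u + 2v = -47.
Solving simultaneously gives u = 71/9, v = 37/9.

u = 71/9, v = 37/9, minimum f = 127/9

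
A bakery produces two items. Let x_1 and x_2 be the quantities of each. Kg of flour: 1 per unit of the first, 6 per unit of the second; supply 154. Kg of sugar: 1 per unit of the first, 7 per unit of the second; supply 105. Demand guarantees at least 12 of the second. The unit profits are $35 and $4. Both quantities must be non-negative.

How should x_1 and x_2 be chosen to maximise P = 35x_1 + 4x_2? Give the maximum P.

Extreme points and P = 35x_1 + 4x_2:
  (0, 15) → P = 60
  (0, 12) → P = 48
  (21, 12) → P = 783

At the optimal vertex, x_1 + 7x_2 = 105 and x_2 = 12.
Solving simultaneously gives x_1 = 21, x_2 = 12.

x_1 = 21, x_2 = 12, maximum P = 783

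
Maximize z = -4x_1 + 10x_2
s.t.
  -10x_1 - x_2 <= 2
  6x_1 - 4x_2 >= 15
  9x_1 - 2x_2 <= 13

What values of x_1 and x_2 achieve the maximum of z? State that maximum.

Feasible corners and z = -4x_1 + 10x_2:
  (7/46, -81/23) → z = -824/23
  (9/29, -148/29) → z = -1516/29
  (11/12, -19/8) → z = -329/12

The binding constraints are 6x_1 - 4x_2 = 15 and 9x_1 - 2x_2 = 13.
Solving simultaneously gives x_1 = 11/12, x_2 = -19/8.

x_1 = 11/12, x_2 = -19/8, maximum z = -329/12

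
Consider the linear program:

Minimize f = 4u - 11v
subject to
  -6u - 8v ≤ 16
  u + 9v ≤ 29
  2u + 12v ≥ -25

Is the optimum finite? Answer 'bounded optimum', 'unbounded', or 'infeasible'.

bounded optimum

Corner points and f = 4u - 11v:
  (-188/23, 95/23) → f = -1797/23
  (1/7, -59/28) → f = 95/4
The feasible region has finitely many vertices and no improving ray; the minimum is -1797/23 at (-188/23, 95/23).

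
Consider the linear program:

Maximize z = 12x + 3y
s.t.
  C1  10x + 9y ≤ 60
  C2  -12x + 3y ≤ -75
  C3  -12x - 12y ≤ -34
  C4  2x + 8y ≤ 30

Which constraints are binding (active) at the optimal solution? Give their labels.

C1 and C3

Extreme points and z = 12x + 3y:
  (285/46, -5/23) → z = 1695/23
  (69/2, -95/3) → z = 319
  (167/30, -41/15) → z = 293/5

The maximum is at (69/2, -95/3). Substituting into each constraint, equality holds for C1 and C3; the remaining constraints have slack.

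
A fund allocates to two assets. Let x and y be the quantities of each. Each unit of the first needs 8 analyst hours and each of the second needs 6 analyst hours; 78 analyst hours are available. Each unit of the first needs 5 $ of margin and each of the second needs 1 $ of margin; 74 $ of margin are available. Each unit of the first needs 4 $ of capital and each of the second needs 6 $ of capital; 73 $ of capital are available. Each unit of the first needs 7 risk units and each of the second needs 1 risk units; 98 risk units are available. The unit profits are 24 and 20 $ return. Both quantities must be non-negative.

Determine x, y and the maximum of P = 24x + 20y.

x = 5/4, y = 34/3, maximum P = 770/3

Extreme points and P = 24x + 20y:
  (0, 0) → P = 0
  (0, 73/6) → P = 730/3
  (39/4, 0) → P = 234
  (5/4, 34/3) → P = 770/3

The optimum lies where 8x + 6y = 78 and 4x + 6y = 73.
Solving simultaneously gives x = 5/4, y = 34/3.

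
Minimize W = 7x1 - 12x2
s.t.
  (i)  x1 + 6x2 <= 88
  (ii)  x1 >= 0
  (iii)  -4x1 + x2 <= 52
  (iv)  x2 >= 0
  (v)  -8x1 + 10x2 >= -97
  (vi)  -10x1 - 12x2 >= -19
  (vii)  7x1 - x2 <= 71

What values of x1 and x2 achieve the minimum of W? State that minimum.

Vertices and W = 7x1 - 12x2:
  (0, 0) → W = 0
  (0, 19/12) → W = -19
  (19/10, 0) → W = 133/10

x1 = 0, x2 = 19/12, minimum W = -19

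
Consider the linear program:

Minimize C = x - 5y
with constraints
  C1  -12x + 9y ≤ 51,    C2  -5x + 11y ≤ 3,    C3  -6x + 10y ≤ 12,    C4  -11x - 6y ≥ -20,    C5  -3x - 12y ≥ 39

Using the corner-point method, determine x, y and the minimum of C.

x = -5, y = -2, minimum C = 5

Corner points and C = x - 5y:
  (-178/29, -73/29) → C = 187/29
  (-5, -2) → C = 5
  (79/19, -163/38) → C = 973/38
The feasible region is unbounded (it extends along (-3, -4), (6, -11)), but C strictly increases along every unbounded feasible direction, so there is no improving ray and the minimum is attained at a vertex.

The binding constraints are -5x + 11y = 3 and -3x - 12y = 39.
Solving simultaneously gives x = -5, y = -2.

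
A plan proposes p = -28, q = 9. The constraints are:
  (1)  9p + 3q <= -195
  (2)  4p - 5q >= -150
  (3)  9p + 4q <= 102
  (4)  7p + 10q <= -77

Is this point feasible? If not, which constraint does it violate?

not feasible — violates (2)

Constraint (2): 4p - 5q = -157, which is not ≥ -150. All other constraints are satisfied.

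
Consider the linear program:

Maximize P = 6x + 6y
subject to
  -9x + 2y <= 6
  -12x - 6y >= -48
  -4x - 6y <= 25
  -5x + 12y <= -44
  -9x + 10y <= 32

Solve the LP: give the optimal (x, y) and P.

At the optimal vertex, -12x - 6y = -48 and -5x + 12y = -44.
Solving simultaneously gives x = 140/29, y = -48/29.

x = 140/29, y = -48/29, maximum P = 552/29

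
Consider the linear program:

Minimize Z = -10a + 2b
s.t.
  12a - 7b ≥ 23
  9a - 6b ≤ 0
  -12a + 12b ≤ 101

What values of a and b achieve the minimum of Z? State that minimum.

Extreme points and Z = -10a + 2b:
  (46/3, 23) → Z = -322/3
  (983/60, 124/5) → Z = -3427/30
  (101/6, 101/4) → Z = -707/6

The binding constraints are 9a - 6b = 0 and -12a + 12b = 101.
Solving simultaneously gives a = 101/6, b = 101/4.

a = 101/6, b = 101/4, minimum Z = -707/6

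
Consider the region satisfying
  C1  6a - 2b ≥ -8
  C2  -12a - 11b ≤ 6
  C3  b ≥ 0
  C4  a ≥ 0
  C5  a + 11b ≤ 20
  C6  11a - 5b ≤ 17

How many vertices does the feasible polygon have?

Intersecting each pair of boundary lines and keeping only the points that satisfy every inequality leaves:
  (0, 0)
  (17/11, 0)
  (0, 20/11)
  (41/18, 29/18)

4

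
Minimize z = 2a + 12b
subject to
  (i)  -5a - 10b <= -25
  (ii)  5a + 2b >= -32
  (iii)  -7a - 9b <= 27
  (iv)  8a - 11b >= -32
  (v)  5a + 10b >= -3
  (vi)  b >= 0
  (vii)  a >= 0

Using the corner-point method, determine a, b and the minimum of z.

a = 5, b = 0, minimum z = 10

Corner points and z = 2a + 12b:
  (5, 0) → z = 10
  (0, 5/2) → z = 30
  (0, 32/11) → z = 384/11
The feasible region is unbounded (it extends along (1, 0), (11, 8)), but z strictly increases along every unbounded feasible direction, so there is no improving ray and the minimum is attained at a vertex.

The optimum lies where -5a - 10b = -25 and b = 0.
Solving simultaneously gives a = 5, b = 0.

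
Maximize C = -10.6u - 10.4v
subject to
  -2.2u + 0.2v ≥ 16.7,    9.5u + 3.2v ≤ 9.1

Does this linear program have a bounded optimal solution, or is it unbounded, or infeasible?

From the feasible point (-2581/447, 17867/894), moving in the direction (-0.2, -2.2) keeps every constraint satisfied while C increases without bound.

unbounded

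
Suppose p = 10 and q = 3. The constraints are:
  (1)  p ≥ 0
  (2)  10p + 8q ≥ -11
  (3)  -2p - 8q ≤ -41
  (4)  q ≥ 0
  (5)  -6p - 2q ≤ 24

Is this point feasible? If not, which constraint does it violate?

feasible

(1): 10 ≥ 0 ✓
(2): 124 ≥ -11 ✓
(3): -44 ≤ -41 ✓
(4): 3 ≥ 0 ✓
(5): -66 ≤ 24 ✓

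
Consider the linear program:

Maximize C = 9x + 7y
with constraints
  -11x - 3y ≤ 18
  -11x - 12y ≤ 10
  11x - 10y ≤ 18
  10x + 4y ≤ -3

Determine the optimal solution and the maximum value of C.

x = -9/2, y = 21/2, maximum C = 33

At the optimal vertex, -11x - 3y = 18 and 10x + 4y = -3.
Solving simultaneously gives x = -9/2, y = 21/2.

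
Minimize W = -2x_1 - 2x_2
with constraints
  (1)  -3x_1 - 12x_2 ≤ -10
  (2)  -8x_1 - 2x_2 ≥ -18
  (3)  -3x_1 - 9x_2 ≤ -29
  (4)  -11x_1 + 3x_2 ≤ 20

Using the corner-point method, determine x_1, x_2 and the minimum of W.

Feasible corners and W = -2x_1 - 2x_2:
  (52/33, 89/33) → W = -94/11
  (7/23, 179/23) → W = -372/23
  (-31/36, 379/108) → W = -143/27

x_1 = 7/23, x_2 = 179/23, minimum W = -372/23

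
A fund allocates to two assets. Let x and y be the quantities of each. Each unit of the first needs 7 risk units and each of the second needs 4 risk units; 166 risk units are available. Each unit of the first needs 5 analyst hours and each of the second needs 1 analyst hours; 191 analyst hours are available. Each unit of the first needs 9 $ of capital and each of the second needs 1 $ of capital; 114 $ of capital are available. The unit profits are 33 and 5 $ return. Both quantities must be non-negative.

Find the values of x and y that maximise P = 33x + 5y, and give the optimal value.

Feasible corners and P = 33x + 5y:
  (0, 0) → P = 0
  (0, 83/2) → P = 415/2
  (38/3, 0) → P = 418
  (10, 24) → P = 450

x = 10, y = 24, maximum P = 450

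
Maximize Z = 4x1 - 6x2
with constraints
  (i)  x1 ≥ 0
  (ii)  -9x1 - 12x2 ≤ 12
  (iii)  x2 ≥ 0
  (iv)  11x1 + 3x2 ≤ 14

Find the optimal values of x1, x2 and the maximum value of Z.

x1 = 14/11, x2 = 0, maximum Z = 56/11

Vertices and Z = 4x1 - 6x2:
  (0, 0) → Z = 0
  (0, 14/3) → Z = -28
  (14/11, 0) → Z = 56/11

The optimum lies where x2 = 0 and 11x1 + 3x2 = 14.
Solving simultaneously gives x1 = 14/11, x2 = 0.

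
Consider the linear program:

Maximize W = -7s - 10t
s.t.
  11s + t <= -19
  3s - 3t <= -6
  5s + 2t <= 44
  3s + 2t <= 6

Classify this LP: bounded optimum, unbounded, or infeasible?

From the feasible point (-7/4, 1/4), moving in the direction (-3, -3) keeps every constraint satisfied while W increases without bound.

unbounded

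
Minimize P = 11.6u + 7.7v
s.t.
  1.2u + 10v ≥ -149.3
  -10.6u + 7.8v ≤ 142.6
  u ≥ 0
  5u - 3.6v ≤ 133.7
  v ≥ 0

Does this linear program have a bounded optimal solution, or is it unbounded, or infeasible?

bounded optimum

Vertices and P = 11.6u + 7.7v:
  (0, 713/39) → P = 54901/390
  (25937/14, 106511/42) → P = 17227423/420
  (0, 0) → P = 0
  (26.74, 0) → P = 310.184
The feasible region has finitely many vertices and no improving ray; the minimum is 0 at (0, 0).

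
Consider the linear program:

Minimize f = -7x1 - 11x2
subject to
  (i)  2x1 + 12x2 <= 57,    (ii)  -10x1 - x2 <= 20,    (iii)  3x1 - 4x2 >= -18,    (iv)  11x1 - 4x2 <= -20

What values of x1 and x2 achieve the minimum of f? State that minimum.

Corner points and f = -7x1 - 11x2:
  (-98/43, 120/43) → f = -634/43
  (-100/51, -20/51) → f = 920/51
  (-1/4, 69/16) → f = -731/16

The binding constraints are 3x1 - 4x2 = -18 and 11x1 - 4x2 = -20.
Solving simultaneously gives x1 = -1/4, x2 = 69/16.

x1 = -1/4, x2 = 69/16, minimum f = -731/16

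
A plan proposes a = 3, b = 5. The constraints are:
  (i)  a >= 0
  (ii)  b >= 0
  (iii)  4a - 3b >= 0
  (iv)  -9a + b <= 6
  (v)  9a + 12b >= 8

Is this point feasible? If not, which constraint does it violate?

Constraint (iii): 4a - 3b = -3, which is not ≥ 0. All other constraints are satisfied.

not feasible — violates (iii)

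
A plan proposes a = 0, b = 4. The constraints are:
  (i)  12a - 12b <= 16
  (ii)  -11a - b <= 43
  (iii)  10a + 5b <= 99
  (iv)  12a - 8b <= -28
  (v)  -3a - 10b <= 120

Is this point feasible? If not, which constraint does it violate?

feasible

(i): -48 ≤ 16 ✓
(ii): -4 ≤ 43 ✓
(iii): 20 ≤ 99 ✓
(iv): -32 ≤ -28 ✓
(v): -40 ≤ 120 ✓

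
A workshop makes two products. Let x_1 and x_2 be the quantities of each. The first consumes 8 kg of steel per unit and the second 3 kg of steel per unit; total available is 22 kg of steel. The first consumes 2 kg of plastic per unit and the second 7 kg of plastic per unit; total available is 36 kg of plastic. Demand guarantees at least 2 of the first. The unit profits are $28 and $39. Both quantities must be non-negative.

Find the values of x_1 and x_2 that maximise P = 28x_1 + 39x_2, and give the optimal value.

x_1 = 2, x_2 = 2, maximum P = 134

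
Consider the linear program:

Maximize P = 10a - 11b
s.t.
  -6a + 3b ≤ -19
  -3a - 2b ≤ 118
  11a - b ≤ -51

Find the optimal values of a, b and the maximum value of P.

Vertices and P = 10a - 11b:
  (-316/21, -255/7) → P = 5255/21
  (-172/27, -515/27) → P = 1315/9
  (-44/5, -229/5) → P = 2079/5

The optimum lies where -3a - 2b = 118 and 11a - b = -51.
Solving simultaneously gives a = -44/5, b = -229/5.

a = -44/5, b = -229/5, maximum P = 2079/5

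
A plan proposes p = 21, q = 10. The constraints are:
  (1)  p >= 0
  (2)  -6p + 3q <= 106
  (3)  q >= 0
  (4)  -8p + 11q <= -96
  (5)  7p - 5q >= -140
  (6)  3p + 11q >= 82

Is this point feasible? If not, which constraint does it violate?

not feasible — violates (4)

Constraint (4): -8p + 11q = -58, which is not ≤ -96. All other constraints are satisfied.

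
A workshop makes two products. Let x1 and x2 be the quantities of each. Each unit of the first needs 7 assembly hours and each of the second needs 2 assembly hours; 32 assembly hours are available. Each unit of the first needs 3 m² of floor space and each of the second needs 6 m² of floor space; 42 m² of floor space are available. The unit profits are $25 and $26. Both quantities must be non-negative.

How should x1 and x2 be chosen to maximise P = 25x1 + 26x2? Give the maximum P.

x1 = 3, x2 = 11/2, maximum P = 218

Vertices and P = 25x1 + 26x2:
  (0, 0) → P = 0
  (0, 7) → P = 182
  (32/7, 0) → P = 800/7
  (3, 11/2) → P = 218

The optimum lies where 7x1 + 2x2 = 32 and 3x1 + 6x2 = 42.
Solving simultaneously gives x1 = 3, x2 = 11/2.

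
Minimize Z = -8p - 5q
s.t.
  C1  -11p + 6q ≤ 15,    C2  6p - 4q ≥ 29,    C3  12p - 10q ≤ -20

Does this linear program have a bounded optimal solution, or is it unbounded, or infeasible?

From the feasible point (185/6, 39), moving in the direction (4, 6) keeps every constraint satisfied while Z decreases without bound.

unbounded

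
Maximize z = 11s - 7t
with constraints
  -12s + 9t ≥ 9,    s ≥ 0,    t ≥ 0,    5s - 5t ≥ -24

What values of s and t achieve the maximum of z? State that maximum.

s = 57/5, t = 81/5, maximum z = 12

Vertices and z = 11s - 7t:
  (0, 1) → z = -7
  (57/5, 81/5) → z = 12
  (0, 24/5) → z = -168/5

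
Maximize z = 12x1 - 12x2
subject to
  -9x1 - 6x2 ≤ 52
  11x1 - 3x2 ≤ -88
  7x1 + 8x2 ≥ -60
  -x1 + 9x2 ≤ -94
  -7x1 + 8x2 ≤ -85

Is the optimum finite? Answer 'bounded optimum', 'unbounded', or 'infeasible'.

infeasible

The boundaries 7x1 + 8x2 = -60 and -x1 + 9x2 = -94 meet at (212/71, -718/71), but that point violates 11x1 - 3x2 ≤ -88. Every candidate vertex is excluded by some other constraint, so the feasible region is empty.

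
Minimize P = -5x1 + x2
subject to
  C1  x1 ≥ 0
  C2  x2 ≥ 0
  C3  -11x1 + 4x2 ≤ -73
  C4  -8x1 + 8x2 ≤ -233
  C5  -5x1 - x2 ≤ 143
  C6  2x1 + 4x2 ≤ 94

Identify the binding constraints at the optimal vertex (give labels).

C2 and C6

Vertices and P = -5x1 + x2:
  (233/8, 0) → P = -1165/8
  (47, 0) → P = -235
  (421/12, 143/24) → P = -4067/24

The minimum is at (47, 0). Substituting into each constraint, equality holds for C2 and C6; the remaining constraints have slack.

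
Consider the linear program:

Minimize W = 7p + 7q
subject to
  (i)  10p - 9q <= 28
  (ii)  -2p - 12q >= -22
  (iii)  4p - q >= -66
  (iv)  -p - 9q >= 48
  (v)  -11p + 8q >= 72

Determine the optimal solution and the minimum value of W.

p = -152/7, q = -146/7, minimum W = -298

At the optimal vertex, 4p - q = -66 and -11p + 8q = 72.
Solving simultaneously gives p = -152/7, q = -146/7.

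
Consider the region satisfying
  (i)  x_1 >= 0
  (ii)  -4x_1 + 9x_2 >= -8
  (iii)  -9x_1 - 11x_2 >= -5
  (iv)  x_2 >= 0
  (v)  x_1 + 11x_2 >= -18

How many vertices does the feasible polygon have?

Of the 10 pairwise boundary intersections, those satisfying every inequality are:
  (0, 5/11)
  (0, 0)
  (5/9, 0)

3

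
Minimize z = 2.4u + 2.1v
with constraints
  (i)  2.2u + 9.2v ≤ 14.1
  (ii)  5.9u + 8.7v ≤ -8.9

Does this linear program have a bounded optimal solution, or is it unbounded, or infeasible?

From the feasible point (-20455/3514, 10277/3514), moving in the direction (-9.2, 2.2) keeps every constraint satisfied while z decreases without bound.

unbounded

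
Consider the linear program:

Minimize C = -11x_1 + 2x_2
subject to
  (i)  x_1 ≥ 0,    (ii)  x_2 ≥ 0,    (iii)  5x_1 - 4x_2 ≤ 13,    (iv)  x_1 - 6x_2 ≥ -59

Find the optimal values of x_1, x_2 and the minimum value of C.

x_1 = 157/13, x_2 = 154/13, minimum C = -1419/13

Corner points and C = -11x_1 + 2x_2:
  (0, 0) → C = 0
  (0, 59/6) → C = 59/3
  (13/5, 0) → C = -143/5
  (157/13, 154/13) → C = -1419/13

The optimum lies where 5x_1 - 4x_2 = 13 and x_1 - 6x_2 = -59.
Solving simultaneously gives x_1 = 157/13, x_2 = 154/13.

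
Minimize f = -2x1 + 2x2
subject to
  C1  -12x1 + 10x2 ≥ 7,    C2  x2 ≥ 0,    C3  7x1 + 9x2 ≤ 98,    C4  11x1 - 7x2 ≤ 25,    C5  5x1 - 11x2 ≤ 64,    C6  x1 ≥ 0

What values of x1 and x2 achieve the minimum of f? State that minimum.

Extreme points and f = -2x1 + 2x2:
  (917/178, 1225/178) → f = 308/89
  (0, 7/10) → f = 7/5
  (0, 98/9) → f = 196/9

x1 = 0, x2 = 7/10, minimum f = 7/5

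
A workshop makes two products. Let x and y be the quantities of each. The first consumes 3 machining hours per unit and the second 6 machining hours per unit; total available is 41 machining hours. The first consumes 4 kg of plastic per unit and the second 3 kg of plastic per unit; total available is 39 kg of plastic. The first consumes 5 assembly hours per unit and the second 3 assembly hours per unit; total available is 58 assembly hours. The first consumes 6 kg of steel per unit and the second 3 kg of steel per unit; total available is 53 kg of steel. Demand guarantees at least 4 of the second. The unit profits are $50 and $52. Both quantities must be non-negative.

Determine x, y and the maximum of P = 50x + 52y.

Extreme points and P = 50x + 52y:
  (0, 41/6) → P = 1066/3
  (0, 4) → P = 208
  (17/3, 4) → P = 1474/3

The optimum lies where 3x + 6y = 41 and y = 4.
Solving simultaneously gives x = 17/3, y = 4.

x = 17/3, y = 4, maximum P = 1474/3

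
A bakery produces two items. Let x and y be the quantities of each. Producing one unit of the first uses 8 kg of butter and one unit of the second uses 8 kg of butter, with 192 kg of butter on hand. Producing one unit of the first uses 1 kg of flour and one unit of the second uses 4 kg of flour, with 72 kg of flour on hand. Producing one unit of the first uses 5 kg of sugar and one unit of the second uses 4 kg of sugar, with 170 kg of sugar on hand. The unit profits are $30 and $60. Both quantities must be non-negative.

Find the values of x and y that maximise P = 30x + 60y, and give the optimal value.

Vertices and P = 30x + 60y:
  (0, 0) → P = 0
  (0, 18) → P = 1080
  (24, 0) → P = 720
  (8, 16) → P = 1200

x = 8, y = 16, maximum P = 1200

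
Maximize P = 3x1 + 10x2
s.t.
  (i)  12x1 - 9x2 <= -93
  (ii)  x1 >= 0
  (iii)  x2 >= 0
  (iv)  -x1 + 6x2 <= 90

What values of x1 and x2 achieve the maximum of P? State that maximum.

x1 = 4, x2 = 47/3, maximum P = 506/3

Extreme points and P = 3x1 + 10x2:
  (0, 31/3) → P = 310/3
  (4, 47/3) → P = 506/3
  (0, 15) → P = 150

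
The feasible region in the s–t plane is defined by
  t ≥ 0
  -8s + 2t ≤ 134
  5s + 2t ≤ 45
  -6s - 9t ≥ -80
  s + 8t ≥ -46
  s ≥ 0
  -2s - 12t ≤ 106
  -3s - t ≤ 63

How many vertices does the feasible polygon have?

The feasible vertices (each the meet of two boundaries and inside every other half-plane) are:
  (9, 0)
  (0, 0)
  (245/33, 130/33)
  (0, 80/9)

4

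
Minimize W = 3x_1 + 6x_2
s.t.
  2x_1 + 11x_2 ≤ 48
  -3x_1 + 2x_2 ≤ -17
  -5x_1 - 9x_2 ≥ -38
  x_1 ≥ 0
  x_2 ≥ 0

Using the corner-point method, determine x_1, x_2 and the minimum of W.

x_1 = 17/3, x_2 = 0, minimum W = 17

Corner points and W = 3x_1 + 6x_2:
  (229/37, 29/37) → W = 861/37
  (17/3, 0) → W = 17
  (38/5, 0) → W = 114/5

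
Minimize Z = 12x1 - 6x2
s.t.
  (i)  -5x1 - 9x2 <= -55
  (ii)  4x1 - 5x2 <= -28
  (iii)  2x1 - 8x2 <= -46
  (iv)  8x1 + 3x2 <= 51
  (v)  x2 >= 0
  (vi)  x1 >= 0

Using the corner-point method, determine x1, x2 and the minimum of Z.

x1 = 0, x2 = 17, minimum Z = -102

Corner points and Z = 12x1 - 6x2:
  (23/61, 360/61) → Z = -1884/61
  (0, 55/9) → Z = -110/3
  (171/52, 107/13) → Z = -129/13
  (0, 17) → Z = -102

At the optimal vertex, 8x1 + 3x2 = 51 and x1 = 0.
Solving simultaneously gives x1 = 0, x2 = 17.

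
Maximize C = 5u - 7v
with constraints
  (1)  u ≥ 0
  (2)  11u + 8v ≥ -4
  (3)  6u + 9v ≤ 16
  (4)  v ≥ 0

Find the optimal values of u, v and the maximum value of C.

Feasible corners and C = 5u - 7v:
  (0, 16/9) → C = -112/9
  (0, 0) → C = 0
  (8/3, 0) → C = 40/3

u = 8/3, v = 0, maximum C = 40/3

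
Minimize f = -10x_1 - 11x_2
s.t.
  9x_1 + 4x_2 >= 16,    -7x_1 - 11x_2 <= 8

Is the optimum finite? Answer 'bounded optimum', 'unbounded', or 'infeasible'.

unbounded

From the feasible point (208/71, -184/71), moving in the direction (-4, 9) keeps every constraint satisfied while f decreases without bound.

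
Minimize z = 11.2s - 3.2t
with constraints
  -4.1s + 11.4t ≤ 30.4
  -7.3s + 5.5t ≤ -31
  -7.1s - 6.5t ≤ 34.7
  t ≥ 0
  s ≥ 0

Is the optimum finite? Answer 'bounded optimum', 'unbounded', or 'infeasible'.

Vertices and z = 11.2s - 3.2t:
  (52060/6067, 34902/6067) → z = 2356928/30335
  (310/73, 0) → z = 3472/73
The feasible region has finitely many vertices and no improving ray; the minimum is 3472/73 at (310/73, 0).

bounded optimum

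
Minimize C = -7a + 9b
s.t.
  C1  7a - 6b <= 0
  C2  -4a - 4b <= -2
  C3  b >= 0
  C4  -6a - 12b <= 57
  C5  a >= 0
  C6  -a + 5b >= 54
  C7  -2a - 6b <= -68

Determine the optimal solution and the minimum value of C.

a = 324/29, b = 378/29, minimum C = 1134/29

Extreme points and C = -7a + 9b:
  (324/29, 378/29) → C = 1134/29
  (0, 34/3) → C = 102
  (1, 11) → C = 92
The feasible region is unbounded (it extends along (0, 1), (6, 7)), but C strictly increases along every unbounded feasible direction, so there is no improving ray and the minimum is attained at a vertex.

The binding constraints are 7a - 6b = 0 and -a + 5b = 54.
Solving simultaneously gives a = 324/29, b = 378/29.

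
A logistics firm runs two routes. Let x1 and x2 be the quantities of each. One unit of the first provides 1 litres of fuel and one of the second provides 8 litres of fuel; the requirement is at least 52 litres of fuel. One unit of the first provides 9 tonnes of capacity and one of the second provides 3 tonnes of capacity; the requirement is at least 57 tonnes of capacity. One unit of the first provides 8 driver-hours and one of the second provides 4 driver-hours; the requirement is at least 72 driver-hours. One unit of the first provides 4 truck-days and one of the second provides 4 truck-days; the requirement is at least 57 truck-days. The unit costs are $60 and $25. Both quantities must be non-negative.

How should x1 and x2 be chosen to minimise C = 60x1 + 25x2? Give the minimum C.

x1 = 1, x2 = 16, minimum C = 460

Feasible corners and C = 60x1 + 25x2:
  (0, 19) → C = 475
  (52, 0) → C = 3120
  (62/7, 151/28) → C = 2665/4
  (1, 16) → C = 460
  (15/4, 21/2) → C = 975/2
The feasible region is unbounded (it extends along (0, 1), (1, 0)), but C strictly increases along every unbounded feasible direction, so there is no improving ray and the minimum is attained at a vertex.

The optimum lies where 9x1 + 3x2 = 57 and 8x1 + 4x2 = 72.
Solving simultaneously gives x1 = 1, x2 = 16.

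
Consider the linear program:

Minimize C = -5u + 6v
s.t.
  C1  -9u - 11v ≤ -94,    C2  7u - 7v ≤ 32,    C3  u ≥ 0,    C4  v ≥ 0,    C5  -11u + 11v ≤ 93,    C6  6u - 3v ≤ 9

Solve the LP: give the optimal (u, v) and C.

Vertices and C = -5u + 6v:
  (1/20, 1871/220) → C = 11171/220
  (127/31, 161/31) → C = 331/31
  (126/11, 219/11) → C = 684/11

u = 127/31, v = 161/31, minimum C = 331/31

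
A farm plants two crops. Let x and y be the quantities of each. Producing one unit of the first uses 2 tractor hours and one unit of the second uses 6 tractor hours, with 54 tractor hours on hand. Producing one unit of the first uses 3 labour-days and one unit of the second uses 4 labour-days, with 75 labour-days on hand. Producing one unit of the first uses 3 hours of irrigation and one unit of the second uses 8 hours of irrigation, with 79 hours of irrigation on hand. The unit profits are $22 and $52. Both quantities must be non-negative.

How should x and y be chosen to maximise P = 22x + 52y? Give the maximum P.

Feasible corners and P = 22x + 52y:
  (0, 0) → P = 0
  (0, 9) → P = 468
  (25, 0) → P = 550
  (21, 2) → P = 566
  (71/3, 1) → P = 1718/3

The binding constraints are 3x + 4y = 75 and 3x + 8y = 79.
Solving simultaneously gives x = 71/3, y = 1.

x = 71/3, y = 1, maximum P = 1718/3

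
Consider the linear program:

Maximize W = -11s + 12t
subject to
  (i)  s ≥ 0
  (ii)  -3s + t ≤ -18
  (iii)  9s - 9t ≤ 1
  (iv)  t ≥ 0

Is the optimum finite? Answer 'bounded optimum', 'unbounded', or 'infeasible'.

unbounded

From the feasible point (161/18, 53/6), moving in the direction (9, 9) keeps every constraint satisfied while W increases without bound.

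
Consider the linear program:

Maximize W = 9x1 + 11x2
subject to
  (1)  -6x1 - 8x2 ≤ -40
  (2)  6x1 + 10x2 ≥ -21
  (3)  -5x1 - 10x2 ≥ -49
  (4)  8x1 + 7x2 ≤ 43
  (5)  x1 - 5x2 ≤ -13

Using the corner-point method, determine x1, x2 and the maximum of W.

Corner points and W = 9x1 + 11x2:
  (2/5, 47/10) → W = 553/10
  (48/19, 59/19) → W = 1081/19
  (29/15, 59/15) → W = 182/3
  (124/47, 147/47) → W = 2733/47

At the optimal vertex, -5x1 - 10x2 = -49 and 8x1 + 7x2 = 43.
Solving simultaneously gives x1 = 29/15, x2 = 59/15.

x1 = 29/15, x2 = 59/15, maximum W = 182/3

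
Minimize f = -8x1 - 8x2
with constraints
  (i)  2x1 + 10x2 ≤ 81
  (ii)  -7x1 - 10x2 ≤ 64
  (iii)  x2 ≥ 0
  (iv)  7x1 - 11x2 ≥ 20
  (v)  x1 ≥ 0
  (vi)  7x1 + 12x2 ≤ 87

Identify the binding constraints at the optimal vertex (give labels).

(iii) and (vi)

Vertices and f = -8x1 - 8x2:
  (20/7, 0) → f = -160/7
  (87/7, 0) → f = -696/7
  (171/23, 67/23) → f = -1904/23

The minimum is at (87/7, 0). Substituting into each constraint, equality holds for (iii) and (vi); the remaining constraints have slack.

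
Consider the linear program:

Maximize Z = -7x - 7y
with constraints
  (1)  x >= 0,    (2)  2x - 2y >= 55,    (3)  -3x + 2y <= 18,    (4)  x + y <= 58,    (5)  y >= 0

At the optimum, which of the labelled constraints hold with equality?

Extreme points and Z = -7x - 7y:
  (171/4, 61/4) → Z = -406
  (55/2, 0) → Z = -385/2
  (58, 0) → Z = -406

The maximum is at (55/2, 0). Substituting into each constraint, equality holds for (2) and (5); the remaining constraints have slack.

(2) and (5)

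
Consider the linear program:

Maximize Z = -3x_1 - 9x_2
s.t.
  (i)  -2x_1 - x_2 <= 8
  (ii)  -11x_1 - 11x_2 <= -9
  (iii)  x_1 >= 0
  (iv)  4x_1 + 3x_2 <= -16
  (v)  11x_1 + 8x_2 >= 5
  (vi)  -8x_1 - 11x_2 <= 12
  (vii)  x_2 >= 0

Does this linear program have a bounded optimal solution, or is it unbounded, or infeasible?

infeasible

The boundaries -11x_1 - 11x_2 = -9 and x_1 = 0 meet at (0, 9/11), but that point violates 4x_1 + 3x_2 ≤ -16. Every candidate vertex is excluded by some other constraint, so the feasible region is empty.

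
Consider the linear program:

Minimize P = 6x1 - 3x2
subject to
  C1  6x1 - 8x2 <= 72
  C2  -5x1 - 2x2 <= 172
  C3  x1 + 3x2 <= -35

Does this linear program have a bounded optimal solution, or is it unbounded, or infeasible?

bounded optimum

Corner points and P = 6x1 - 3x2:
  (-308/13, -348/13) → P = -804/13
  (-32/13, -141/13) → P = 231/13
  (-446/13, -3/13) → P = -2667/13
The feasible region has finitely many vertices and no improving ray; the minimum is -2667/13 at (-446/13, -3/13).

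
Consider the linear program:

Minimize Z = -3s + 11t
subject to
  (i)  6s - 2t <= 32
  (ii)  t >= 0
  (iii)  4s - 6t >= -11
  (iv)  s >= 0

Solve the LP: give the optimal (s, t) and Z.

The binding constraints are 6s - 2t = 32 and t = 0.
Solving simultaneously gives s = 16/3, t = 0.

s = 16/3, t = 0, minimum Z = -16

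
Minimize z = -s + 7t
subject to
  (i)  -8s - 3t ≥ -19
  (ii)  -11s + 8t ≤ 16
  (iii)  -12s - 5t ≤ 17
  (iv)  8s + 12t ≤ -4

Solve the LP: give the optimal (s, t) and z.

s = 73/2, t = -91, minimum z = -1347/2

Extreme points and z = -s + 7t:
  (73/2, -91) → z = -1347/2
  (10/3, -23/9) → z = -191/9
  (-216/151, 5/151) → z = 251/151
  (-8/7, 3/7) → z = 29/7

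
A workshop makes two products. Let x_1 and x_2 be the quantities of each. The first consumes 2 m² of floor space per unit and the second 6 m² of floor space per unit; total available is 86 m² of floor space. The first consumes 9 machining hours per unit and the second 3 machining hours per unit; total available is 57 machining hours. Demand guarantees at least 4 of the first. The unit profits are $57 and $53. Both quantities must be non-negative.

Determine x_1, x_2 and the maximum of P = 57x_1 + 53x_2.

x_1 = 4, x_2 = 7, maximum P = 599

Corner points and P = 57x_1 + 53x_2:
  (19/3, 0) → P = 361
  (4, 0) → P = 228
  (4, 7) → P = 599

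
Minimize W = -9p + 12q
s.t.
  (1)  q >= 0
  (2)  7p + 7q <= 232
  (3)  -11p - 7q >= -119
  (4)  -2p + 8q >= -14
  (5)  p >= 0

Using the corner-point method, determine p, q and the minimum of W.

Feasible corners and W = -9p + 12q:
  (7, 0) → W = -63
  (0, 0) → W = 0
  (175/17, 14/17) → W = -1407/17
  (0, 17) → W = 204

p = 175/17, q = 14/17, minimum W = -1407/17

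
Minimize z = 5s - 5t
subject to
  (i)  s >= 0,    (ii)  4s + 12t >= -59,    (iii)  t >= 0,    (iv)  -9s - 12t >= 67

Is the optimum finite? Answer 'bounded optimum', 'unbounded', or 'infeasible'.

The boundaries s = 0 and t = 0 meet at (0, 0), but that point violates -9s - 12t ≥ 67. Every candidate vertex is excluded by some other constraint, so the feasible region is empty.

infeasible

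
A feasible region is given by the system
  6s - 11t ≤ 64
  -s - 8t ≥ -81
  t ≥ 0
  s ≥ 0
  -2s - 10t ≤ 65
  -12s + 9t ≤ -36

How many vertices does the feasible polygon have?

Pairwise boundary intersections that survive every other constraint:
  (1403/59, 422/59)
  (32/3, 0)
  (339/35, 312/35)
  (3, 0)

4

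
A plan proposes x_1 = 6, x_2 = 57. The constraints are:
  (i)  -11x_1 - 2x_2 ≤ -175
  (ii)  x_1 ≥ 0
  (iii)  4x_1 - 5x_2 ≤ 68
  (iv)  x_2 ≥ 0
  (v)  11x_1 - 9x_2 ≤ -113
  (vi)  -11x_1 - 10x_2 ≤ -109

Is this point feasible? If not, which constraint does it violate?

feasible

(i): -180 ≤ -175 ✓
(ii): 6 ≥ 0 ✓
(iii): -261 ≤ 68 ✓
(iv): 57 ≥ 0 ✓
(v): -447 ≤ -113 ✓
(vi): -636 ≤ -109 ✓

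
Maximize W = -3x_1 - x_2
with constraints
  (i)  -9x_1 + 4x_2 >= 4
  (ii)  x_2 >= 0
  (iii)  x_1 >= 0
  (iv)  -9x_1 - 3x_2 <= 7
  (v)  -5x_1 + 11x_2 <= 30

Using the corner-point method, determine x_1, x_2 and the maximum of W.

x_1 = 0, x_2 = 1, maximum W = -1

Extreme points and W = -3x_1 - x_2:
  (0, 1) → W = -1
  (76/79, 250/79) → W = -478/79
  (0, 30/11) → W = -30/11

The optimum lies where -9x_1 + 4x_2 = 4 and x_1 = 0.
Solving simultaneously gives x_1 = 0, x_2 = 1.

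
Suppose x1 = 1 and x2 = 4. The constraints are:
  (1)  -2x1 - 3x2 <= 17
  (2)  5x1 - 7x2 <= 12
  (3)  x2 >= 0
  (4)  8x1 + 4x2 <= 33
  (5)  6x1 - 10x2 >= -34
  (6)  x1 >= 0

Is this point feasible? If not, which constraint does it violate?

(1): -14 ≤ 17 ✓
(2): -23 ≤ 12 ✓
(3): 4 ≥ 0 ✓
(4): 24 ≤ 33 ✓
(5): -34 ≥ -34 ✓
(6): 1 ≥ 0 ✓

feasible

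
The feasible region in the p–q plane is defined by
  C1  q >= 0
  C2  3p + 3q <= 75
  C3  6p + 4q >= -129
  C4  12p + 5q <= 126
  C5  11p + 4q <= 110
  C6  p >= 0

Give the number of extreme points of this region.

5

Pairwise boundary intersections that survive every other constraint:
  (10, 0)
  (0, 0)
  (1/7, 174/7)
  (0, 25)
  (46/7, 66/7)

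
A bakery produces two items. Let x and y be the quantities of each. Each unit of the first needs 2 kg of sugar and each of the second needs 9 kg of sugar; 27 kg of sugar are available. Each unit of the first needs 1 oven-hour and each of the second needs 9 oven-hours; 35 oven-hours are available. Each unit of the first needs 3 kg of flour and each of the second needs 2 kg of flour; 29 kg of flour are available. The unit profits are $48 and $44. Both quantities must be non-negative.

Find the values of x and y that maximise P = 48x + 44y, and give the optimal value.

Corner points and P = 48x + 44y:
  (0, 0) → P = 0
  (0, 3) → P = 132
  (29/3, 0) → P = 464
  (9, 1) → P = 476

At the optimal vertex, 2x + 9y = 27 and 3x + 2y = 29.
Solving simultaneously gives x = 9, y = 1.

x = 9, y = 1, maximum P = 476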